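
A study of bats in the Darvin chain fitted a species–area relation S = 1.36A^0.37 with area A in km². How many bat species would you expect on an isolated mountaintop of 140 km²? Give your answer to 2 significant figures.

8.5

S = 1.36 × 140^0.37 = 1.36 × 6.224 ≈ 8.465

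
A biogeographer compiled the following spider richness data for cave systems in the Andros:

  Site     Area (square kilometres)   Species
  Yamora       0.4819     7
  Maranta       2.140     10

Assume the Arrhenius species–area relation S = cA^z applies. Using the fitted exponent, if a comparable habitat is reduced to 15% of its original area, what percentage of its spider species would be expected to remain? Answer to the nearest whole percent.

z = ln(10/7) / ln(2.14/0.4819) = 0.3567 / 1.4908 = 0.2392
S_new/S_old = (A_new/A_old)^z = 0.15^0.2392 = exp(0.2392 × -1.8971) = 0.6352

64%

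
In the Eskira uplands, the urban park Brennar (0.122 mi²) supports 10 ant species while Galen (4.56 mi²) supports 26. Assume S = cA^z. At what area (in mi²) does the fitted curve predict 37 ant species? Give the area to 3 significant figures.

17.4 mi²

z = ln(26/10) / ln(4.56/0.122) = 0.9555 / 3.6211 = 0.2639
c = 10 / 0.122^0.2639 = 10 / 0.574 = 17.42
A = (37/17.42)^(1/0.2639) ⇒ ln A = ln(2.124)/0.2639 = 2.8544
A = e^2.8544 ≈ 17.36 mi²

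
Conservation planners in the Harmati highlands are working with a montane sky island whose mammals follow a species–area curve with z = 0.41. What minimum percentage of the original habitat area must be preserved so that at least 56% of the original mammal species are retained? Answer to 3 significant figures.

Need (A_new/A_old)^0.41 = 0.56, so A_new/A_old = 0.56^(1/0.41) = 0.56^2.439
ln(A_new/A_old) = ln 0.56 / 0.41 = -0.5798 / 0.41 = -1.4142
A_new/A_old = e^-1.4142 ≈ 0.2431

24.3%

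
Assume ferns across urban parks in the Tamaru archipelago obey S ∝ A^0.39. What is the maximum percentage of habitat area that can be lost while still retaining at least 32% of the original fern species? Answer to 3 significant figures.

Need (A_new/A_old)^0.39 = 0.32, so A_new/A_old = 0.32^(1/0.39) = 0.32^2.564
ln(A_new/A_old) = ln 0.32 / 0.39 = -1.1394 / 0.39 = -2.9216
A_new/A_old = e^-2.9216 ≈ 0.05385
Fraction that can be lost = 1 − 0.05385 = 0.9462

94.6%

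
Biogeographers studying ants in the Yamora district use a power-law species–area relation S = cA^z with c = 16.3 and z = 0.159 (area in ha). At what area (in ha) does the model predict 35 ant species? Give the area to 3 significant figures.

35 = 16.3 × A^0.159  ⇒  A^0.159 = 35/16.3 = 2.147
ln A = ln(2.147) / 0.159 = 0.7642 / 0.159 = 4.8062
A = e^4.8062 ≈ 122.3 ha

122 ha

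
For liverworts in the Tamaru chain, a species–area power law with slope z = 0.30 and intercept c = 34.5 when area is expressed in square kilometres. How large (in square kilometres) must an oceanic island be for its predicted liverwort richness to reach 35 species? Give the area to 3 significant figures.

1.05 square kilometres

35 = 34.5 × A^0.3  ⇒  A^0.3 = 35/34.5 = 1.014
ln A = ln(1.014) / 0.3 = 0.0144 / 0.3 = 0.0480
A = e^0.0480 ≈ 1.049 square kilometres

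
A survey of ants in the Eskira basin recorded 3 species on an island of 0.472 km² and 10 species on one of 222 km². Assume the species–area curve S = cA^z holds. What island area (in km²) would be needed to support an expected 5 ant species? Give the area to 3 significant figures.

6.42 km²

z = ln(10/3) / ln(222/0.472) = 1.2040 / 6.1535 = 0.1957
c = 3 / 0.472^0.1957 = 3 / 0.8634 = 3.475
A = (5/3.475)^(1/0.1957) ⇒ ln A = ln(1.439)/0.1957 = 1.8600
A = e^1.8600 ≈ 6.424 km²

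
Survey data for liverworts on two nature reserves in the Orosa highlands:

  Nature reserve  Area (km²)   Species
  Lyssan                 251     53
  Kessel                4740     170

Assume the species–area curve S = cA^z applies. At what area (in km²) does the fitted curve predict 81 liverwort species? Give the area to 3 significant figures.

731 km²

z = ln(170/53) / ln(4740/251) = 1.1655 / 2.9383 = 0.3967
c = 53 / 251^0.3967 = 53 / 8.95 = 5.922
A = (81/5.922)^(1/0.3967) ⇒ ln A = ln(13.68)/0.3967 = 6.5948
A = e^6.5948 ≈ 731.3 km²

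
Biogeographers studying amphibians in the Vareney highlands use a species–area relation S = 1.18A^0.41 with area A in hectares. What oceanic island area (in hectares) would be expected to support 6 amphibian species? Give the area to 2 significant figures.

6 = 1.18 × A^0.41  ⇒  A^0.41 = 6/1.18 = 5.085
ln A = ln(5.085) / 0.41 = 1.6262 / 0.41 = 3.9665
A = e^3.9665 ≈ 52.8 hectares

53 hectares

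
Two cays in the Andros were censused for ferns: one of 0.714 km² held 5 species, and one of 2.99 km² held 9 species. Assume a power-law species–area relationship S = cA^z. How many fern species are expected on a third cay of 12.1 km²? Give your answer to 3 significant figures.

16.0

z = ln(9/5) / ln(2.99/0.714) = 0.5878 / 1.4321 = 0.4104
c = 5 / 0.714^0.4104 = 5 / 0.8709 = 5.741
S₃ = 5.741 × 12.1^0.4104 = 5.741 × 2.782 ≈ 15.97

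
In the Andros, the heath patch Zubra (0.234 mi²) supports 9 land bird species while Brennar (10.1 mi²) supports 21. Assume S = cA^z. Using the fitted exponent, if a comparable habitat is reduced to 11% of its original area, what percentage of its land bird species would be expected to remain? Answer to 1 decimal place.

60.9%

z = ln(21/9) / ln(10.1/0.234) = 0.8473 / 3.7650 = 0.2250
S_new/S_old = (A_new/A_old)^z = 0.11^0.2250 = exp(0.2250 × -2.2073) = 0.6085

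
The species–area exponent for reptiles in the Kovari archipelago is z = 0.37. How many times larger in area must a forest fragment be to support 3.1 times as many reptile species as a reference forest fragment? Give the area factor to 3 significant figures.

21.3

(A₂/A₁)^0.37 = 3.1, so A₂/A₁ = 3.1^(1/0.37) = 3.1^2.703
ln(A₂/A₁) = ln 3.1 / 0.37 = 1.1314 / 0.37 = 3.0578
A₂/A₁ = e^3.0578 ≈ 21.28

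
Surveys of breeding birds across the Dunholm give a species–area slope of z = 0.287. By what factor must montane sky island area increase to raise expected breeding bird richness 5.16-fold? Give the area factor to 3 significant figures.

(A₂/A₁)^0.287 = 5.16, so A₂/A₁ = 5.16^(1/0.287) = 5.16^3.484
ln(A₂/A₁) = ln 5.16 / 0.287 = 1.6409 / 0.287 = 5.7175
A₂/A₁ = e^5.7175 ≈ 304.2

304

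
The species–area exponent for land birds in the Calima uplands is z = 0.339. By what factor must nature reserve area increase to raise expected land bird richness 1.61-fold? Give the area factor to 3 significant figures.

4.07

(A₂/A₁)^0.339 = 1.61, so A₂/A₁ = 1.61^(1/0.339) = 1.61^2.95
ln(A₂/A₁) = ln 1.61 / 0.339 = 0.4762 / 0.339 = 1.4048
A₂/A₁ = e^1.4048 ≈ 4.075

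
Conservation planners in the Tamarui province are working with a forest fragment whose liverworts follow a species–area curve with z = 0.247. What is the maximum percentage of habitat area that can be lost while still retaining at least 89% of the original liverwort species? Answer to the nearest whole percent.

Need (A_new/A_old)^0.247 = 0.89, so A_new/A_old = 0.89^(1/0.247) = 0.89^4.049
ln(A_new/A_old) = ln 0.89 / 0.247 = -0.1165 / 0.247 = -0.4718
A_new/A_old = e^-0.4718 ≈ 0.6239
Fraction that can be lost = 1 − 0.6239 = 0.3761

38%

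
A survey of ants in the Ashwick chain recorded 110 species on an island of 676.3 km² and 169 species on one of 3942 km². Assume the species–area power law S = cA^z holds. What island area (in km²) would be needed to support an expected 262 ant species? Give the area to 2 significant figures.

24000 km²

z = ln(169/110) / ln(3942/676.3) = 0.4294 / 1.7628 = 0.2436
c = 110 / 676.3^0.2436 = 110 / 4.891 = 22.49
A = (262/22.49)^(1/0.2436) ⇒ ln A = ln(11.65)/0.2436 = 10.0793
A = e^10.0793 ≈ 23844 km²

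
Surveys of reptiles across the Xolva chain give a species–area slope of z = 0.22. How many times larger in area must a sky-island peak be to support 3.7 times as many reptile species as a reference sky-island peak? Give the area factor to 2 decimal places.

382.59

(A₂/A₁)^0.22 = 3.7, so A₂/A₁ = 3.7^(1/0.22) = 3.7^4.545
ln(A₂/A₁) = ln 3.7 / 0.22 = 1.3083 / 0.22 = 5.9470
A₂/A₁ = e^5.9470 ≈ 382.6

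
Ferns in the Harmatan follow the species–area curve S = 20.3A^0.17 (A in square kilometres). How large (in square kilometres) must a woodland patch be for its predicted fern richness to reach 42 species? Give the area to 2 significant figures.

72 square kilometres

42 = 20.3 × A^0.17  ⇒  A^0.17 = 42/20.3 = 2.069
ln A = ln(2.069) / 0.17 = 0.7270 / 0.17 = 4.2768
A = e^4.2768 ≈ 72.01 square kilometres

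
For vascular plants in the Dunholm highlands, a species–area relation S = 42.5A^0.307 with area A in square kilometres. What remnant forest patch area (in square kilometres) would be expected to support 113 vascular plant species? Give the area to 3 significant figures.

113 = 42.5 × A^0.307  ⇒  A^0.307 = 113/42.5 = 2.659
ln A = ln(2.659) / 0.307 = 0.9779 / 0.307 = 3.1853
A = e^3.1853 ≈ 24.17 square kilometres

24.2 square kilometres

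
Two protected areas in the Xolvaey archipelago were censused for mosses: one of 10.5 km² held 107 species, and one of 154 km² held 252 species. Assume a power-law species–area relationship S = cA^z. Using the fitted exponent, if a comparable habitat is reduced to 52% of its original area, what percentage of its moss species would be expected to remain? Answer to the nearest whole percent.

z = ln(252/107) / ln(154/10.5) = 0.8566 / 2.6856 = 0.3190
S_new/S_old = (A_new/A_old)^z = 0.52^0.3190 = exp(0.3190 × -0.6539) = 0.8117

81%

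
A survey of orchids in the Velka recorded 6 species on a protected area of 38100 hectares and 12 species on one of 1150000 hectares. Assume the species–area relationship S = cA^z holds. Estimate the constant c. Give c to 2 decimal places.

z = ln(S₂/S₁) / ln(A₂/A₁) = ln(12/6) / ln(1150000/38100) = 0.6931 / 3.4073 = 0.2034
c = S₁ / A₁^z = 6 / 38100^0.2034 = 6 / 8.549 = 0.7019

0.70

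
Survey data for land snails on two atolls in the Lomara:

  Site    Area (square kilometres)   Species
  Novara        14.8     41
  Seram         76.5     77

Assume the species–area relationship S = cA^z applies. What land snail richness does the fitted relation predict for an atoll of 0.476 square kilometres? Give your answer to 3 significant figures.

11.0

z = ln(77/41) / ln(76.5/14.8) = 0.6302 / 1.6427 = 0.3837
c = 41 / 14.8^0.3837 = 41 / 2.812 = 14.58
S₃ = 14.58 × 0.476^0.3837 = 14.58 × 0.7522 ≈ 10.97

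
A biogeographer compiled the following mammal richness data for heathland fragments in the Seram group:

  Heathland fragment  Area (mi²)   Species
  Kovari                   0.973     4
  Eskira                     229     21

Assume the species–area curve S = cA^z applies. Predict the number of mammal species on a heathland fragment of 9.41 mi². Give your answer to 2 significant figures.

8.0

z = ln(21/4) / ln(229/0.973) = 1.6582 / 5.4611 = 0.3036
c = 4 / 0.973^0.3036 = 4 / 0.9917 = 4.033
S₃ = 4.033 × 9.41^0.3036 = 4.033 × 1.975 ≈ 7.967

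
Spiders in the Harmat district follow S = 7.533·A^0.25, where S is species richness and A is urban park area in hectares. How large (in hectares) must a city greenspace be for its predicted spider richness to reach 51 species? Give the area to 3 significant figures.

51 = 7.533 × A^0.25  ⇒  A^0.25 = 51/7.533 = 6.77
ln A = ln(6.77) / 0.25 = 1.9125 / 0.25 = 7.6501
A = e^7.6501 ≈ 2101 hectares

2100 hectares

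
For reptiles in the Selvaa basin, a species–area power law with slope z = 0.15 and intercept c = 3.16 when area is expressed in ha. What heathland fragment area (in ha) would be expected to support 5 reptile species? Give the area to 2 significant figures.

21 ha

5 = 3.16 × A^0.15  ⇒  A^0.15 = 5/3.16 = 1.582
ln A = ln(1.582) / 0.15 = 0.4589 / 0.15 = 3.0591
A = e^3.0591 ≈ 21.31 ha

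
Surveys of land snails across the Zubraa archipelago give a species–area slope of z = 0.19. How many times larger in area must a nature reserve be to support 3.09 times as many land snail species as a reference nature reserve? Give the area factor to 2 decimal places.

(A₂/A₁)^0.19 = 3.09, so A₂/A₁ = 3.09^(1/0.19) = 3.09^5.263
ln(A₂/A₁) = ln 3.09 / 0.19 = 1.1282 / 0.19 = 5.9377
A₂/A₁ = e^5.9377 ≈ 379.1

379.08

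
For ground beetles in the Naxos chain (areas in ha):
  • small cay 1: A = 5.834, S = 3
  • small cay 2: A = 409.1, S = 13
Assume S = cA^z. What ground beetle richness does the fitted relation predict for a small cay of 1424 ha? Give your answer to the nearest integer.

20

z = ln(13/3) / ln(409.1/5.834) = 1.4663 / 4.2503 = 0.3450
c = 3 / 5.834^0.3450 = 3 / 1.838 = 1.633
S₃ = 1.633 × 1424^0.3450 = 1.633 × 12.25 ≈ 19.99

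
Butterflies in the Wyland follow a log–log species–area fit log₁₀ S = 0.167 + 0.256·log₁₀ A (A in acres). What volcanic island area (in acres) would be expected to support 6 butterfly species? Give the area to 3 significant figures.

6 = 1.469 × A^0.256  ⇒  A^0.256 = 6/1.469 = 4.085
ln A = ln(4.085) / 0.256 = 1.4072 / 0.256 = 5.4970
A = e^5.4970 ≈ 244 acres

244 acres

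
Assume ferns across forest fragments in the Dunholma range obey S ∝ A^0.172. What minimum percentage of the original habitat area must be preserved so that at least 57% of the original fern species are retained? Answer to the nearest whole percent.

Need (A_new/A_old)^0.172 = 0.57, so A_new/A_old = 0.57^(1/0.172) = 0.57^5.814
ln(A_new/A_old) = ln 0.57 / 0.172 = -0.5621 / 0.172 = -3.2681
A_new/A_old = e^-3.2681 ≈ 0.03808

4%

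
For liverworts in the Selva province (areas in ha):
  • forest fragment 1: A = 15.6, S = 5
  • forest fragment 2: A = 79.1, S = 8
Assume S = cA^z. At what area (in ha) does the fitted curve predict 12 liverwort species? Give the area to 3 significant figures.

z = ln(8/5) / ln(79.1/15.6) = 0.4700 / 1.6234 = 0.2895
c = 5 / 15.6^0.2895 = 5 / 2.215 = 2.257
A = (12/2.257)^(1/0.2895) ⇒ ln A = ln(5.317)/0.2895 = 5.7712
A = e^5.7712 ≈ 320.9 ha

321 ha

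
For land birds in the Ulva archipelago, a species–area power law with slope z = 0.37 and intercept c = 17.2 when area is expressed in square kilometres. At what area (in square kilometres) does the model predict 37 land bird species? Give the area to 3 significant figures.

37 = 17.2 × A^0.37  ⇒  A^0.37 = 37/17.2 = 2.151
ln A = ln(2.151) / 0.37 = 0.7660 / 0.37 = 2.0703
A = e^2.0703 ≈ 7.927 square kilometres

7.93 square kilometres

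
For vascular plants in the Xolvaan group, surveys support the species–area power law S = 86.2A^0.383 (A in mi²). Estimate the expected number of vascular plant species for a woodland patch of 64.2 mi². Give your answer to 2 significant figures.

420

S = 86.2 × 64.2^0.383
ln S = ln 86.2 + 0.383 × ln 64.2 = 4.4567 + 0.383 × 4.1620 = 6.0507
S = e^6.0507 ≈ 424.4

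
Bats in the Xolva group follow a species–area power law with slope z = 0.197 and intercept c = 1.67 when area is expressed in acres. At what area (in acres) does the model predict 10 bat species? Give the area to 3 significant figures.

10 = 1.67 × A^0.197  ⇒  A^0.197 = 10/1.67 = 5.988
ln A = ln(5.988) / 0.197 = 1.7898 / 0.197 = 9.0851
A = e^9.0851 ≈ 8823 acres

8820 acres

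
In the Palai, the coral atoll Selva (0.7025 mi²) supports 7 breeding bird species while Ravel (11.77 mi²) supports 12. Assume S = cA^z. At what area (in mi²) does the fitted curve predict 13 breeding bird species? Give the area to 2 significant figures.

z = ln(12/7) / ln(11.77/0.7025) = 0.5390 / 2.8187 = 0.1912
c = 7 / 0.7025^0.1912 = 7 / 0.9347 = 7.489
A = (13/7.489)^(1/0.1912) ⇒ ln A = ln(1.736)/0.1912 = 2.8841
A = e^2.8841 ≈ 17.89 mi²

18 mi²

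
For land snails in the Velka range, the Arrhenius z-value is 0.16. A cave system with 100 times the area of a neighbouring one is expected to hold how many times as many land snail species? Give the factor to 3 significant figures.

S₂/S₁ = (A₂/A₁)^z = 100^0.16
ln(S₂/S₁) = 0.16 × ln 100 = 0.16 × 4.6052 = 0.7368
S₂/S₁ = e^0.7368 ≈ 2.089

2.09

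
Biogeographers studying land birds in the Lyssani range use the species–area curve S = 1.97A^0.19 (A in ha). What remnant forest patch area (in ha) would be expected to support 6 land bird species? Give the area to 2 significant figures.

350 ha

6 = 1.97 × A^0.19  ⇒  A^0.19 = 6/1.97 = 3.046
ln A = ln(3.046) / 0.19 = 1.1137 / 0.19 = 5.8617
A = e^5.8617 ≈ 351.3 ha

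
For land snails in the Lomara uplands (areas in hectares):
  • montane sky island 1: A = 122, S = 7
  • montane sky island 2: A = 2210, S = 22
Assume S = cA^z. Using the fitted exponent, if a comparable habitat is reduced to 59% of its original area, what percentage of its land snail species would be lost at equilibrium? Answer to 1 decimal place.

18.8%

z = ln(22/7) / ln(2210/122) = 1.1451 / 2.8967 = 0.3953
S_new/S_old = (A_new/A_old)^z = 0.59^0.3953 = exp(0.3953 × -0.5276) = 0.8117
Fraction lost = 1 − 0.8117 = 0.1883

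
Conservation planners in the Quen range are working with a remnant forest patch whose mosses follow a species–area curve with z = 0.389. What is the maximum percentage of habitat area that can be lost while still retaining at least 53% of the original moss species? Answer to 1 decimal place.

80.4%

Need (A_new/A_old)^0.389 = 0.53, so A_new/A_old = 0.53^(1/0.389) = 0.53^2.571
ln(A_new/A_old) = ln 0.53 / 0.389 = -0.6349 / 0.389 = -1.6321
A_new/A_old = e^-1.6321 ≈ 0.1955
Fraction that can be lost = 1 − 0.1955 = 0.8045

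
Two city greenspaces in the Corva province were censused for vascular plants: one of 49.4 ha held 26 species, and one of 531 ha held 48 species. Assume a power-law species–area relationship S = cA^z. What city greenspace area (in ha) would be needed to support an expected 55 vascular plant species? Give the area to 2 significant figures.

z = ln(48/26) / ln(531/49.4) = 0.6131 / 2.3748 = 0.2582
c = 26 / 49.4^0.2582 = 26 / 2.737 = 9.5
A = (55/9.5)^(1/0.2582) ⇒ ln A = ln(5.79)/0.2582 = 6.8021
A = e^6.8021 ≈ 899.7 ha

900 ha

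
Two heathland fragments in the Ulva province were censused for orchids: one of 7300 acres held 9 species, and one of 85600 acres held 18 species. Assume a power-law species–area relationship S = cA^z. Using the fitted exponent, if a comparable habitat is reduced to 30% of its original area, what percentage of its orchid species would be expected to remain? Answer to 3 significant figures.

71.2%

z = ln(18/9) / ln(85600/7300) = 0.6931 / 2.4618 = 0.2816
S_new/S_old = (A_new/A_old)^z = 0.3^0.2816 = exp(0.2816 × -1.2040) = 0.7125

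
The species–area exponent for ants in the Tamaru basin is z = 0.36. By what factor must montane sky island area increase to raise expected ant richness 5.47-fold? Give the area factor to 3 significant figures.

112

(A₂/A₁)^0.36 = 5.47, so A₂/A₁ = 5.47^(1/0.36) = 5.47^2.778
ln(A₂/A₁) = ln 5.47 / 0.36 = 1.6993 / 0.36 = 4.7202
A₂/A₁ = e^4.7202 ≈ 112.2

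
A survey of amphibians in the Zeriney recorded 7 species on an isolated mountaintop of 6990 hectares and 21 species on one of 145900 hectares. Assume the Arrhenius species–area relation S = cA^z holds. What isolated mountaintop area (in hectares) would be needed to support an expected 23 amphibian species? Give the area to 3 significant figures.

z = ln(21/7) / ln(145900/6990) = 1.0986 / 3.0384 = 0.3616
c = 7 / 6990^0.3616 = 7 / 24.55 = 0.2851
A = (23/0.2851)^(1/0.3616) ⇒ ln A = ln(80.66)/0.3616 = 12.1423
A = e^12.1423 ≈ 187640 hectares

188000 hectares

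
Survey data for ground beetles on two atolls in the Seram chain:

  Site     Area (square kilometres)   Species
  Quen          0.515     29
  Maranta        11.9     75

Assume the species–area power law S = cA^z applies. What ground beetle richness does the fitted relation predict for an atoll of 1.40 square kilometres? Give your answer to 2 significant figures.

39

z = ln(75/29) / ln(11.9/0.515) = 0.9502 / 3.1401 = 0.3026
c = 29 / 0.515^0.3026 = 29 / 0.8181 = 35.45
S₃ = 35.45 × 1.4^0.3026 = 35.45 × 1.107 ≈ 39.25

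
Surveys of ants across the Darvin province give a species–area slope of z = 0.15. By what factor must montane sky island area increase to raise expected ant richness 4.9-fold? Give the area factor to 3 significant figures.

(A₂/A₁)^0.15 = 4.9, so A₂/A₁ = 4.9^(1/0.15) = 4.9^6.667
ln(A₂/A₁) = ln 4.9 / 0.15 = 1.5892 / 0.15 = 10.5949
A₂/A₁ = e^10.5949 ≈ 39931

39900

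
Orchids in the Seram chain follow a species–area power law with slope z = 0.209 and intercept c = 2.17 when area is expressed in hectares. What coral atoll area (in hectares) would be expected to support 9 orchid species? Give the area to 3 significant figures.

9 = 2.17 × A^0.209  ⇒  A^0.209 = 9/2.17 = 4.147
ln A = ln(4.147) / 0.209 = 1.4225 / 0.209 = 6.8062
A = e^6.8062 ≈ 903.4 hectares

903 hectares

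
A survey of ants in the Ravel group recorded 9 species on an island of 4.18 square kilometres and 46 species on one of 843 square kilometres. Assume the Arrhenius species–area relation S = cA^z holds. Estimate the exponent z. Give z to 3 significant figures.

Taking logs: ln S = ln c + z ln A, so z = (ln S₂ − ln S₁)/(ln A₂ − ln A₁).
z = ln(46/9) / ln(843/4.18) = ln(5.111) / ln(201.7) = 1.6314 / 5.3067 = 0.3074

0.307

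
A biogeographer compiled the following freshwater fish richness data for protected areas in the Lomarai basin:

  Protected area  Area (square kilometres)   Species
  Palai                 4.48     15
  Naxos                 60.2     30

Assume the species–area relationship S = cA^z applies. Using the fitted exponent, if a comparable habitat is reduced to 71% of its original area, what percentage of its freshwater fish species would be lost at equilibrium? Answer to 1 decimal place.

8.7%

z = ln(30/15) / ln(60.2/4.48) = 0.6931 / 2.5980 = 0.2668
S_new/S_old = (A_new/A_old)^z = 0.71^0.2668 = exp(0.2668 × -0.3425) = 0.9127
Fraction lost = 1 − 0.9127 = 0.08732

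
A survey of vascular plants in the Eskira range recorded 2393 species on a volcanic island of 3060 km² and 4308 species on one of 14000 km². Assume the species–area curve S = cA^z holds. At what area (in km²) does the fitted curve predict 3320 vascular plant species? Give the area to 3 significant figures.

z = ln(4308/2393) / ln(14000/3060) = 0.5879 / 1.5206 = 0.3866
c = 2393 / 3060^0.3866 = 2393 / 22.27 = 107.5
A = (3320/107.5)^(1/0.3866) ⇒ ln A = ln(30.89)/0.3866 = 8.8730
A = e^8.8730 ≈ 7137 km²

7140 km²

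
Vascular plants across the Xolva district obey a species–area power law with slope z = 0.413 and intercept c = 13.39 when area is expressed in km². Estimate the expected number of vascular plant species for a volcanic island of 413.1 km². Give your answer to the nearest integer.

161

S = 13.39 × 413.1^0.413
ln S = ln 13.39 + 0.413 × ln 413.1 = 2.5945 + 0.413 × 6.0237 = 5.0823
S = e^5.0823 ≈ 161.1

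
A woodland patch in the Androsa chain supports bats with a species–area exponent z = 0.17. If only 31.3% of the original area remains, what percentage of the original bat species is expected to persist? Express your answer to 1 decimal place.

82.1%

S_new/S_old = (A_new/A_old)^z = 0.313^0.17
= exp(0.17 × ln 0.313) = exp(0.17 × -1.1616) = exp(-0.1975) ≈ 0.8208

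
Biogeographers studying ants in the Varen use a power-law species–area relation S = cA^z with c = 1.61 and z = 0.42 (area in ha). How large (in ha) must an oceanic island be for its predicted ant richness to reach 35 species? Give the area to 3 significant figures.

35 = 1.61 × A^0.42  ⇒  A^0.42 = 35/1.61 = 21.74
ln A = ln(21.74) / 0.42 = 3.0791 / 0.42 = 7.3312
A = e^7.3312 ≈ 1527 ha

1530 ha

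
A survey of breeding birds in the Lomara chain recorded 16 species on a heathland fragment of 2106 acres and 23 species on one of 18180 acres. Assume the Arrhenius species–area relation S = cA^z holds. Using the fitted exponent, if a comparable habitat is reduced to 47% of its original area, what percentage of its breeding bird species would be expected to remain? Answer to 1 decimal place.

z = ln(23/16) / ln(18180/2106) = 0.3629 / 2.1555 = 0.1684
S_new/S_old = (A_new/A_old)^z = 0.47^0.1684 = exp(0.1684 × -0.7550) = 0.8806

88.1%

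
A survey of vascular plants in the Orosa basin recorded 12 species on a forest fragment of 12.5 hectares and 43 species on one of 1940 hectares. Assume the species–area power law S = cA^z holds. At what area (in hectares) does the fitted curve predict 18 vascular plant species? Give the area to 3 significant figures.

z = ln(43/12) / ln(1940/12.5) = 1.2763 / 5.0447 = 0.2530
c = 12 / 12.5^0.2530 = 12 / 1.895 = 6.334
A = (18/6.334)^(1/0.2530) ⇒ ln A = ln(2.842)/0.2530 = 4.1284
A = e^4.1284 ≈ 62.08 hectares

62.1 hectares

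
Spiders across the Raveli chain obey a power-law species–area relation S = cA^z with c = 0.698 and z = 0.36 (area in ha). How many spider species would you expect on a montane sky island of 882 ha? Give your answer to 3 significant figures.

8.02

S = 0.698 × 882^0.36
ln S = ln 0.698 + 0.36 × ln 882 = -0.3595 + 0.36 × 6.7822 = 2.0821
S = e^2.0821 ≈ 8.021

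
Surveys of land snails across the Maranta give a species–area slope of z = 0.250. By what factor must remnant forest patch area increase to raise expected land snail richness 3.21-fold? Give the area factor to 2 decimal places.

106.17

(A₂/A₁)^0.25 = 3.21, so A₂/A₁ = 3.21^(1/0.25) = 3.21^4
ln(A₂/A₁) = ln 3.21 / 0.25 = 1.1663 / 0.25 = 4.6651
A₂/A₁ = e^4.6651 ≈ 106.2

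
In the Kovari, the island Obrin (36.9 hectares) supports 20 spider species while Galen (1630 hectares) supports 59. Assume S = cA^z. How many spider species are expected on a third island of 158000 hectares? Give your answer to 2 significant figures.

z = ln(59/20) / ln(1630/36.9) = 1.0818 / 3.7881 = 0.2856
c = 20 / 36.9^0.2856 = 20 / 2.802 = 7.137
S₃ = 7.137 × 158000^0.2856 = 7.137 × 30.52 ≈ 217.8

220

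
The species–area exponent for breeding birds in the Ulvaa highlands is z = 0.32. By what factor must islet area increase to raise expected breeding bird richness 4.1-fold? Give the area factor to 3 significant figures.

82.2

(A₂/A₁)^0.32 = 4.1, so A₂/A₁ = 4.1^(1/0.32) = 4.1^3.125
ln(A₂/A₁) = ln 4.1 / 0.32 = 1.4110 / 0.32 = 4.4093
A₂/A₁ = e^4.4093 ≈ 82.21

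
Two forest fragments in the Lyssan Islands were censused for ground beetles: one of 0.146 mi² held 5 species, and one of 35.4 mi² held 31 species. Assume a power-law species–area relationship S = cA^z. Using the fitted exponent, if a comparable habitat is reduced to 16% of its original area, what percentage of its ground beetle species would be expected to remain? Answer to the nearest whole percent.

z = ln(31/5) / ln(35.4/0.146) = 1.8245 / 5.4909 = 0.3323
S_new/S_old = (A_new/A_old)^z = 0.16^0.3323 = exp(0.3323 × -1.8326) = 0.5439

54%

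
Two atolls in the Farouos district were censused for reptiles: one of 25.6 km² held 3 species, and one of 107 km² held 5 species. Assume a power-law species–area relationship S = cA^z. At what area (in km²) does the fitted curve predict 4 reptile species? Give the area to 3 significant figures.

z = ln(5/3) / ln(107/25.6) = 0.5108 / 1.4302 = 0.3572
c = 3 / 25.6^0.3572 = 3 / 3.184 = 0.9422
A = (4/0.9422)^(1/0.3572) ⇒ ln A = ln(4.245)/0.3572 = 4.0481
A = e^4.0481 ≈ 57.29 km²

57.3 km²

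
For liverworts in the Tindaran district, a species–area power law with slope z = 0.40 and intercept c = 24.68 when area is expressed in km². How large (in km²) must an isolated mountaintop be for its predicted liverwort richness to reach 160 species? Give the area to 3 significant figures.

107 km²

160 = 24.68 × A^0.4  ⇒  A^0.4 = 160/24.68 = 6.483
ln A = ln(6.483) / 0.4 = 1.8692 / 0.4 = 4.6730
A = e^4.6730 ≈ 107 km²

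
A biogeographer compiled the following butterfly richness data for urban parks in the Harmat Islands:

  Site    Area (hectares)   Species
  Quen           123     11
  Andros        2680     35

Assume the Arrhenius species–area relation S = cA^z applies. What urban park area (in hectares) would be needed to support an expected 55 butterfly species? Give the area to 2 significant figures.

z = ln(35/11) / ln(2680/123) = 1.1575 / 3.0814 = 0.3756
c = 11 / 123^0.3756 = 11 / 6.096 = 1.805
A = (55/1.805)^(1/0.3756) ⇒ ln A = ln(30.48)/0.3756 = 9.0969
A = e^9.0969 ≈ 8927 hectares

8900 hectares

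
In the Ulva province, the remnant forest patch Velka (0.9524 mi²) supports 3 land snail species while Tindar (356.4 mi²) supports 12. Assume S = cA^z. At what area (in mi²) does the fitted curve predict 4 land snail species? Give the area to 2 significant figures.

z = ln(12/3) / ln(356.4/0.9524) = 1.3863 / 5.9248 = 0.2340
c = 3 / 0.9524^0.2340 = 3 / 0.9887 = 3.034
A = (4/3.034)^(1/0.2340) ⇒ ln A = ln(1.318)/0.2340 = 1.1807
A = e^1.1807 ≈ 3.257 mi²

3.3 mi²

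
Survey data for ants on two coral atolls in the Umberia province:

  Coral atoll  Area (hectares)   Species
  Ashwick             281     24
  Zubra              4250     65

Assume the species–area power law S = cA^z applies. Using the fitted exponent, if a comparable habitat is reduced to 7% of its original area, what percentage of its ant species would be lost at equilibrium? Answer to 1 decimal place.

62.3%

z = ln(65/24) / ln(4250/281) = 0.9963 / 2.7163 = 0.3668
S_new/S_old = (A_new/A_old)^z = 0.07^0.3668 = exp(0.3668 × -2.6593) = 0.377
Fraction lost = 1 − 0.377 = 0.623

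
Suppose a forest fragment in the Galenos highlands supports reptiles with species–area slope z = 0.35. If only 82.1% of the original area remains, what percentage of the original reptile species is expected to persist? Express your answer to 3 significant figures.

S_new/S_old = (A_new/A_old)^z = 0.821^0.35
= exp(0.35 × ln 0.821) = exp(0.35 × -0.1972) = exp(-0.0690) ≈ 0.9333

93.3%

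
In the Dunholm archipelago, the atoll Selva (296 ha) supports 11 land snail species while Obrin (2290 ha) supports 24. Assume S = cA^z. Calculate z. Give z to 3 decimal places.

0.381

Taking logs: ln S = ln c + z ln A, so z = (ln S₂ − ln S₁)/(ln A₂ − ln A₁).
z = ln(24/11) / ln(2290/296) = ln(2.182) / ln(7.736) = 0.7802 / 2.0459 = 0.3813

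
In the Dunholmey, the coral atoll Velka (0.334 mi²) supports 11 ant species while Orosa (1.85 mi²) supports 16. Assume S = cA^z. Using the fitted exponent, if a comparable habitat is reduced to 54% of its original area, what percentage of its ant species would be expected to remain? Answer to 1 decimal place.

87.4%

z = ln(16/11) / ln(1.85/0.334) = 0.3747 / 1.7118 = 0.2189
S_new/S_old = (A_new/A_old)^z = 0.54^0.2189 = exp(0.2189 × -0.6162) = 0.8738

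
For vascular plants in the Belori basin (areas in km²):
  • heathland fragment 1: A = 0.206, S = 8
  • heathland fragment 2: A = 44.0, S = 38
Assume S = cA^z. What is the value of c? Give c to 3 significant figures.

12.7

z = ln(S₂/S₁) / ln(A₂/A₁) = ln(38/8) / ln(44/0.206) = 1.5581 / 5.3641 = 0.2905
c = S₁ / A₁^z = 8 / 0.206^0.2905 = 8 / 0.632 = 12.66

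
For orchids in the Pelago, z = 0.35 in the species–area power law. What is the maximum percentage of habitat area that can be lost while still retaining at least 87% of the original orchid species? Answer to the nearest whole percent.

33%

Need (A_new/A_old)^0.35 = 0.87, so A_new/A_old = 0.87^(1/0.35) = 0.87^2.857
ln(A_new/A_old) = ln 0.87 / 0.35 = -0.1393 / 0.35 = -0.3979
A_new/A_old = e^-0.3979 ≈ 0.6717
Fraction that can be lost = 1 − 0.6717 = 0.3283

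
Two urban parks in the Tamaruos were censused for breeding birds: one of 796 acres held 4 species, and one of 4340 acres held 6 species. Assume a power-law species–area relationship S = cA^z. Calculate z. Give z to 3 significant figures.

Taking logs: ln S = ln c + z ln A, so z = (ln S₂ − ln S₁)/(ln A₂ − ln A₁).
z = ln(6/4) / ln(4340/796) = ln(1.5) / ln(5.452) = 0.4055 / 1.6960 = 0.2391

0.239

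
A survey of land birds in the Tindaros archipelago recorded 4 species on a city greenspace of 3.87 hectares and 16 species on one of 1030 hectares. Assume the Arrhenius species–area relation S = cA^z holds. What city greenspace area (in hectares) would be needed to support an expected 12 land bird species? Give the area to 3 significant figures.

323 hectares

z = ln(16/4) / ln(1030/3.87) = 1.3863 / 5.5841 = 0.2483
c = 4 / 3.87^0.2483 = 4 / 1.399 = 2.859
A = (12/2.859)^(1/0.2483) ⇒ ln A = ln(4.198)/0.2483 = 5.7785
A = e^5.7785 ≈ 323.3 hectares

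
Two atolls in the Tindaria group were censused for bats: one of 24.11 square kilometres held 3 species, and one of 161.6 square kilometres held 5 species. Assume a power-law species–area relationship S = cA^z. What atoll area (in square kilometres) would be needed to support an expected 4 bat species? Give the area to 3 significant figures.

70.4 square kilometres

z = ln(5/3) / ln(161.6/24.11) = 0.5108 / 1.9025 = 0.2685
c = 3 / 24.11^0.2685 = 3 / 2.35 = 1.276
A = (4/1.276)^(1/0.2685) ⇒ ln A = ln(3.134)/0.2685 = 4.2541
A = e^4.2541 ≈ 70.39 square kilometres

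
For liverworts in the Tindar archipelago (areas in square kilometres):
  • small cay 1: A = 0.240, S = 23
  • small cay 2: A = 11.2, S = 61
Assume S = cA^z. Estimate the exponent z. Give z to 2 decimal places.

Taking logs: ln S = ln c + z ln A, so z = (ln S₂ − ln S₁)/(ln A₂ − ln A₁).
z = ln(61/23) / ln(11.2/0.24) = ln(2.652) / ln(46.67) = 0.9754 / 3.8430 = 0.2538

0.25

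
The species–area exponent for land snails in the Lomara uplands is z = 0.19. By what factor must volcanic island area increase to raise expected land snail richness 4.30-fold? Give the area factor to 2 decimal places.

2157.97

(A₂/A₁)^0.19 = 4.3, so A₂/A₁ = 4.3^(1/0.19) = 4.3^5.263
ln(A₂/A₁) = ln 4.3 / 0.19 = 1.4586 / 0.19 = 7.6769
A₂/A₁ = e^7.6769 ≈ 2158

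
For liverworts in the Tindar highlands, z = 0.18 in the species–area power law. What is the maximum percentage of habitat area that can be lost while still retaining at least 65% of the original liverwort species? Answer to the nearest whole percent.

91%

Need (A_new/A_old)^0.18 = 0.65, so A_new/A_old = 0.65^(1/0.18) = 0.65^5.556
ln(A_new/A_old) = ln 0.65 / 0.18 = -0.4308 / 0.18 = -2.3932
A_new/A_old = e^-2.3932 ≈ 0.09133
Fraction that can be lost = 1 − 0.09133 = 0.9087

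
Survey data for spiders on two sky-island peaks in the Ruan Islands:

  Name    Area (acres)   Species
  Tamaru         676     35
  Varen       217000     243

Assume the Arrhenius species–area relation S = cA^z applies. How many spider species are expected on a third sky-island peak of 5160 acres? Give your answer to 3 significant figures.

z = ln(243/35) / ln(217000/676) = 1.9377 / 5.7715 = 0.3357
c = 35 / 676^0.3357 = 35 / 8.915 = 3.926
S₃ = 3.926 × 5160^0.3357 = 3.926 × 17.64 ≈ 69.25

69.3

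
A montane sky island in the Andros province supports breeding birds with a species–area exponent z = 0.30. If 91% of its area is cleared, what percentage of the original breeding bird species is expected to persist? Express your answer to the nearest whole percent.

S_new/S_old = (A_new/A_old)^z = 0.09^0.3
= exp(0.3 × ln 0.09) = exp(0.3 × -2.4079) = exp(-0.7224) ≈ 0.4856

49%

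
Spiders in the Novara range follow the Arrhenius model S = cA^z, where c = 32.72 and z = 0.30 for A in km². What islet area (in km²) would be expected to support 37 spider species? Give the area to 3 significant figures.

37 = 32.72 × A^0.3  ⇒  A^0.3 = 37/32.72 = 1.131
ln A = ln(1.131) / 0.3 = 0.1229 / 0.3 = 0.4098
A = e^0.4098 ≈ 1.506 km²

1.51 km²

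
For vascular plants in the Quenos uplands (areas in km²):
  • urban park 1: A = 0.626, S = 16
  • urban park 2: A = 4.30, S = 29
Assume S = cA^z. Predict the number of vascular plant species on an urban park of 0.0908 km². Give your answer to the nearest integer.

9

z = ln(29/16) / ln(4.3/0.626) = 0.5947 / 1.9270 = 0.3086
c = 16 / 0.626^0.3086 = 16 / 0.8654 = 18.49
S₃ = 18.49 × 0.0908^0.3086 = 18.49 × 0.4769 ≈ 8.818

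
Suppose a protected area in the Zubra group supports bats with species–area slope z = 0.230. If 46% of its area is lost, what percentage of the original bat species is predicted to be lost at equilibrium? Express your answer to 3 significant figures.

13.2%

S_new/S_old = (A_new/A_old)^z = 0.54^0.23
= exp(0.23 × ln 0.54) = exp(0.23 × -0.6162) = exp(-0.1417) ≈ 0.8679
Fraction lost = 1 − 0.8679 = 0.1321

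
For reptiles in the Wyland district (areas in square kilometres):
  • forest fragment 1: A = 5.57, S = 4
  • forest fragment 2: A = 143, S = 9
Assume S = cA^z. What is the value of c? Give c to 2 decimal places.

2.60

z = ln(S₂/S₁) / ln(A₂/A₁) = ln(9/4) / ln(143/5.57) = 0.8109 / 3.2454 = 0.2499
c = S₁ / A₁^z = 4 / 5.57^0.2499 = 4 / 1.536 = 2.604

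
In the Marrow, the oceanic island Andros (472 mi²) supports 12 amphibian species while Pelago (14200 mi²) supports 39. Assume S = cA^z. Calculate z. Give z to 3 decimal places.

Taking logs: ln S = ln c + z ln A, so z = (ln S₂ − ln S₁)/(ln A₂ − ln A₁).
z = ln(39/12) / ln(14200/472) = ln(3.25) / ln(30.08) = 1.1787 / 3.4040 = 0.3463

0.346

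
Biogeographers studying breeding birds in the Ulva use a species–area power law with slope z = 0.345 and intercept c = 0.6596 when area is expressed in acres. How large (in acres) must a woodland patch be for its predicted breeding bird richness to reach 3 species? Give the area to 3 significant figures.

80.7 acres

3 = 0.6596 × A^0.345  ⇒  A^0.345 = 3/0.6596 = 4.548
ln A = ln(4.548) / 0.345 = 1.5147 / 0.345 = 4.3905
A = e^4.3905 ≈ 80.68 acres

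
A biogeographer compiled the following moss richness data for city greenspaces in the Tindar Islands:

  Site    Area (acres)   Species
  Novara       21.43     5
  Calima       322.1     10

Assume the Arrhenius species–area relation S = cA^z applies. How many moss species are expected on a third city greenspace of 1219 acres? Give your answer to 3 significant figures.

14.1

z = ln(10/5) / ln(322.1/21.43) = 0.6931 / 2.7101 = 0.2558
c = 5 / 21.43^0.2558 = 5 / 2.19 = 2.283
S₃ = 2.283 × 1219^0.2558 = 2.283 × 6.156 ≈ 14.06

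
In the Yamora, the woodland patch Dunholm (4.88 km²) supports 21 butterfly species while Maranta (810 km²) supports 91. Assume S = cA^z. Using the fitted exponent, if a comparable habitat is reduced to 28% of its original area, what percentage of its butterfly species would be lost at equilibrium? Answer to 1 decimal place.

30.6%

z = ln(91/21) / ln(810/4.88) = 1.4663 / 5.1119 = 0.2868
S_new/S_old = (A_new/A_old)^z = 0.28^0.2868 = exp(0.2868 × -1.2730) = 0.6941
Fraction lost = 1 − 0.6941 = 0.3059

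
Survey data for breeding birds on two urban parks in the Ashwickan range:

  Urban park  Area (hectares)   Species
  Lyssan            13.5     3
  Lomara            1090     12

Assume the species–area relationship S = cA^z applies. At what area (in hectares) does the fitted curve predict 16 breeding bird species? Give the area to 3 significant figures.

2710 hectares

z = ln(12/3) / ln(1090/13.5) = 1.3863 / 4.3912 = 0.3157
c = 3 / 13.5^0.3157 = 3 / 2.274 = 1.319
A = (16/1.319)^(1/0.3157) ⇒ ln A = ln(12.13)/0.3157 = 7.9052
A = e^7.9052 ≈ 2711 hectares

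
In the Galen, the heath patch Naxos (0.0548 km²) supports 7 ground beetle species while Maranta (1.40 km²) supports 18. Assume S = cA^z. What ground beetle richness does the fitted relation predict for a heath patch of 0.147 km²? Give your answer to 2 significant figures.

z = ln(18/7) / ln(1.4/0.0548) = 0.9445 / 3.2405 = 0.2915
c = 7 / 0.0548^0.2915 = 7 / 0.429 = 16.32
S₃ = 16.32 × 0.147^0.2915 = 16.32 × 0.5719 ≈ 9.332

9.3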